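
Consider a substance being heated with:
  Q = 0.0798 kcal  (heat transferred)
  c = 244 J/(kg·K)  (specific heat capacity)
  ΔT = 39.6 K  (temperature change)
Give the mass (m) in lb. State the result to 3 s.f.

Rearranging Q = m·c·ΔT for m: m = Q/(c·ΔT).
Q = 0.0798 kcal = 333.9 J; c = 244 J/(kg·K); ΔT = 39.6 K.
m = 0.03455 kg
0.03455 kg × (1 lb / 0.4536 kg) = 0.07618 lb

0.0762 lb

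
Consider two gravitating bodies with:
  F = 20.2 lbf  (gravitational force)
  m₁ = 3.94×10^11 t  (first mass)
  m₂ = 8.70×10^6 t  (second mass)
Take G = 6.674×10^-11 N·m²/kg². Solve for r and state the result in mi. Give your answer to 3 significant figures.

Solving F = G·m₁·m₂/r² for r: r = √(G·m₁m₂/F).
F = 20.2 lbf = 89.85 N; m₁ = 3.94×10^11 t = 3.940×10^14 kg; m₂ = 8.70×10^6 t = 8.700×10^9 kg; G = 6.674×10^-11 N·m²/kg².
r = 1.596×10^6 m
1.596×10^6 m × (1 mi / 1609 m) = 991.5 mi

991 mi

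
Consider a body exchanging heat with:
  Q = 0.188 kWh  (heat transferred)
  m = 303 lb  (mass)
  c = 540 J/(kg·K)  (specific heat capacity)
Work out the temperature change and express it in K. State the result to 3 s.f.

Rearranging Q = m·c·ΔT for ΔT: ΔT = Q/(m·c).
Q = 0.188 kWh = 6.768×10^5 J; m = 303 lb = 137.4 kg; c = 540 J/(kg·K).
ΔT = 9.119 K

9.12 K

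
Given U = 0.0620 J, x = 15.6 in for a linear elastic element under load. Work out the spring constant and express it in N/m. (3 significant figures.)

0.790 N/m

Solving U = ½k·x² for k: k = 2U/x².
U = 0.0620 J; x = 15.6 in = 0.3962 m.
k = 0.7898 N/m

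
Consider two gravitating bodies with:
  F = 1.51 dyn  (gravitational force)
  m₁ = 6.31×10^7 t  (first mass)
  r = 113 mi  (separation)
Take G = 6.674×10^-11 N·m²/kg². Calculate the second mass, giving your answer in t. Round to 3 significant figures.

119 t

From Newton's law of gravitation: m₂ = F·r²/(G·m₁).
F = 1.51 dyn = 1.510×10^-5 N; m₁ = 6.31×10^7 t = 6.310×10^10 kg; r = 113 mi = 1.819×10^5 m; G = 6.674×10^-11 N·m²/kg².
m₂ = 1.186×10^5 kg
1.186×10^5 kg × (1 t / 1000 kg) = 118.6 t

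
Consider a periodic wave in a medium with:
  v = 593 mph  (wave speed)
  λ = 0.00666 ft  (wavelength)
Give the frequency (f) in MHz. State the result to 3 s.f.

Rearranging v = f·λ for f: f = v/λ.
v = 593 mph = 265.1 m/s; λ = 0.00666 ft = 0.002030 m.
f = 1.306×10^5 Hz
1.306×10^5 Hz × (1 MHz / 1.000×10^6 Hz) = 0.1306 MHz

0.131 MHz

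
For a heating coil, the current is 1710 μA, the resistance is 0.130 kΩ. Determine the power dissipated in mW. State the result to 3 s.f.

0.380 mW

Directly: P = I²R.
I = 1710 μA = 0.001710 A; R = 0.130 kΩ = 130.0 Ω.
P = 3.801×10^-4 W
3.801×10^-4 W × (1 mW / 0.001000 W) = 0.3801 mW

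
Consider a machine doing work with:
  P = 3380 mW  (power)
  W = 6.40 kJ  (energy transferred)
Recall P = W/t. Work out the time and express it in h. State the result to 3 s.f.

0.526 h

Solving P = W/t for t: t = W/P.
P = 3380 mW = 3.380 W; W = 6.40 kJ = 6400 J.
t = 1893 s
1893 s × (1 h / 3600 s) = 0.5260 h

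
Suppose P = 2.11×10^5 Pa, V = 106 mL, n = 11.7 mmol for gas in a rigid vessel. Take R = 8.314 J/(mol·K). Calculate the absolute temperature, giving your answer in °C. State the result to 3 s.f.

-43.2 °C

From the ideal-gas law: T = PV/(nR).
P = 2.11×10^5 Pa; V = 106 mL = 1.060×10^-4 m³; n = 11.7 mmol = 0.01170 mol; R = 8.314 J/(mol·K).
T = 229.9 K
229.9 K − 273.15 = -43.22 °C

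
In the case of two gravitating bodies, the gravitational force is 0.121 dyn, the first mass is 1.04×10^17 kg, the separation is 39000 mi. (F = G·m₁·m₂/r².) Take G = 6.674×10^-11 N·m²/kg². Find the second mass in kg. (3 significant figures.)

Solving F = G·m₁·m₂/r² for m₂: m₂ = F·r²/(G·m₁).
F = 0.121 dyn = 1.210×10^-6 N; m₁ = 1.04×10^17 kg; r = 39000 mi = 6.276×10^7 m; G = 6.674×10^-11 N·m²/kg².
m₂ = 686.7 kg

687 kg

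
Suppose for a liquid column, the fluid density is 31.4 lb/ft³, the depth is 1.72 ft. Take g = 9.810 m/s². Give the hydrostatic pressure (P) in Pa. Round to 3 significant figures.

2590 Pa

Directly: P = ρgh.
ρ = 31.4 lb/ft³ = 503.0 kg/m³; h = 1.72 ft = 0.5243 m; g = 9.810 m/s².
P = 2587 Pa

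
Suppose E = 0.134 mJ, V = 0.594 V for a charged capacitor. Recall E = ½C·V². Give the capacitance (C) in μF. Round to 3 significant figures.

760 μF

Rearranging E = ½C·V² for C: C = 2E/V².
E = 0.134 mJ = 1.340×10^-4 J; V = 0.594 V.
C = 7.596×10^-4 F
7.596×10^-4 F × (1 μF / 1.000×10^-6 F) = 759.6 μF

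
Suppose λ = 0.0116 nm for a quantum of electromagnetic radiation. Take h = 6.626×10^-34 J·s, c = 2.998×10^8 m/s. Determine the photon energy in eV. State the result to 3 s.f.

E is given directly by: E = hc/λ.
λ = 0.0116 nm = 1.160×10^-11 m; h = 6.626×10^-34 J·s; c = 2.998×10^8 m/s.
E = 1.712×10^-14 J
1.712×10^-14 J × (1 eV / 1.602×10^-19 J) = 1.069×10^5 eV

1.07×10^5 eV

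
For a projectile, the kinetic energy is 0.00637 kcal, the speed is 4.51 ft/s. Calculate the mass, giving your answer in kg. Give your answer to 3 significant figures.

Rearranging KE = ½mv² for m: m = 2·KE/v².
KE = 0.00637 kcal = 26.65 J; v = 4.51 ft/s = 1.375 m/s.
m = 28.21 kg

28.2 kg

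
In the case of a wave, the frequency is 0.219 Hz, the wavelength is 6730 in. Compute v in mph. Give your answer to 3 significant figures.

v is given directly by: v = fλ.
f = 0.219 Hz; λ = 6730 in = 170.9 m.
v = 37.44 m/s
37.44 m/s × (1 mph / 0.4470 m/s) = 83.74 mph

83.7 mph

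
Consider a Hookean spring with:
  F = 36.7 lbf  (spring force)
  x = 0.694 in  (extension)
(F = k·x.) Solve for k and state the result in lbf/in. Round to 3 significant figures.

From Hooke's law: k = F/x.
F = 36.7 lbf = 163.2 N; x = 0.694 in = 0.01763 m.
k = 9261 N/m
9261 N/m × (1 lbf/in / 175.1 N/m) = 52.88 lbf/in

52.9 lbf/in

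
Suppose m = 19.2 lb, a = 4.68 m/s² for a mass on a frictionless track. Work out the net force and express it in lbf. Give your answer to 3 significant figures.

F is given directly by: F = m·a.
m = 19.2 lb = 8.709 kg; a = 4.68 m/s².
F = 40.76 N  (the unit combination reduces to kg·m/s² = N)
40.76 N × (1 lbf / 4.448 N) = 9.163 lbf

9.16 lbf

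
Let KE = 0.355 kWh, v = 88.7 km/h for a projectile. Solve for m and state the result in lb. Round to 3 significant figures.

9280 lb

Solving KE = ½mv² for m: m = 2·KE/v².
KE = 0.355 kWh = 1.278×10^6 J; v = 88.7 km/h = 24.64 m/s.
m = 4210 kg
4210 kg × (1 lb / 0.4536 kg) = 9282 lb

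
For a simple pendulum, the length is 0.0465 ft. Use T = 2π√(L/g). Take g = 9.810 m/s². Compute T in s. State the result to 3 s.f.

0.239 s

Directly: T = 2π√(L/g).
L = 0.0465 ft = 0.01417 m; g = 9.810 m/s².
T = 0.2388 s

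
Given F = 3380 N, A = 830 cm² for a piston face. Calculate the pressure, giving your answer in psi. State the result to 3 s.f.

Directly: P = F/A.
F = 3380 N; A = 830 cm² = 0.08300 m².
P = 40723 Pa
40723 Pa × (1 psi / 6895 Pa) = 5.906 psi

5.91 psi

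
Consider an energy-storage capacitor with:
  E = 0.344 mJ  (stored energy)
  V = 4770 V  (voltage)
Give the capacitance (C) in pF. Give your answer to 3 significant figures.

30.2 pF

Rearranging E = ½C·V² for C: C = 2E/V².
E = 0.344 mJ = 3.440×10^-4 J; V = 4770 V.
C = 3.024×10^-11 F
3.024×10^-11 F × (1 pF / 1.000×10^-12 F) = 30.24 pF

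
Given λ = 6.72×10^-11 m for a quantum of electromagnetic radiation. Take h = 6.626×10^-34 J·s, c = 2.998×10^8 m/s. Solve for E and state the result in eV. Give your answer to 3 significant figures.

18500 eV

E is given directly by: E = hc/λ.
λ = 6.72×10^-11 m; h = 6.626×10^-34 J·s; c = 2.998×10^8 m/s.
E = 2.956×10^-15 J  (the unit combination reduces to kg·m²/s² = J)
2.956×10^-15 J × (1 eV / 1.602×10^-19 J) = 18450 eV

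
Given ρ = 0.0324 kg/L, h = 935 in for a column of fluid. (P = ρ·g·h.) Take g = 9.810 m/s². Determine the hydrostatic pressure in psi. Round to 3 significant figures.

1.09 psi

Directly: P = ρgh.
ρ = 0.0324 kg/L = 32.40 kg/m³; h = 935 in = 23.75 m; g = 9.810 m/s².
P = 7548 Pa  (the unit combination reduces to kg/(m·s²) = Pa)
7548 Pa × (1 psi / 6895 Pa) = 1.095 psi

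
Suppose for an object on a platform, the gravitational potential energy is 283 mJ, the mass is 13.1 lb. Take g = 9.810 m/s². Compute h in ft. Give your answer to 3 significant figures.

0.0159 ft

Rearranging: h = PE/(m·g).
PE = 283 mJ = 0.2830 J; m = 13.1 lb = 5.942 kg; g = 9.810 m/s².
h = 0.004855 m
0.004855 m × (1 ft / 0.3048 m) = 0.01593 ft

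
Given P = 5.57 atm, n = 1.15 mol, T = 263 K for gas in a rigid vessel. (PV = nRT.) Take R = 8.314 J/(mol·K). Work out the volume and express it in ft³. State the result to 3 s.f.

0.157 ft³

Rearranging PV = nRT for V: V = nRT/P.
P = 5.57 atm = 5.644×10^5 Pa; n = 1.15 mol; T = 263 K; R = 8.314 J/(mol·K).
V = 0.004455 m³
0.004455 m³ × (1 ft³ / 0.02832 m³) = 0.1573 ft³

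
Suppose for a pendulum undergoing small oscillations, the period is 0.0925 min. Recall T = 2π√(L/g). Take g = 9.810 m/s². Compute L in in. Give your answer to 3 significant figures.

Solving T = 2π√(L/g) for L: L = g·(T/2π)².
T = 0.0925 min = 5.550 s; g = 9.810 m/s².
L = 7.654 m
7.654 m × (1 in / 0.02540 m) = 301.3 in

301 in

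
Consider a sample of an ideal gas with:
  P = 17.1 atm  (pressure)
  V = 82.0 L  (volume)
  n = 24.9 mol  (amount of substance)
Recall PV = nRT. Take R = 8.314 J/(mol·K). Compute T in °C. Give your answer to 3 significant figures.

413 °C

From the ideal-gas law: T = PV/(nR).
P = 17.1 atm = 1.733×10^6 Pa; V = 82.0 L = 0.08200 m³; n = 24.9 mol; R = 8.314 J/(mol·K).
T = 686.3 K
686.3 K − 273.15 = 413.2 °C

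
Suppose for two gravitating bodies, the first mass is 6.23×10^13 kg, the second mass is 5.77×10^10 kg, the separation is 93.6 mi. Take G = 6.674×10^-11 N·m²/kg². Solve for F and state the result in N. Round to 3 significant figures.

F is given directly by: F = Gm₁m₂/r².
m₁ = 6.23×10^13 kg; m₂ = 5.77×10^10 kg; r = 93.6 mi = 1.506×10^5 m; G = 6.674×10^-11 N·m²/kg².
F = 10573 N  (the unit combination reduces to kg·m/s² = N)

10600 N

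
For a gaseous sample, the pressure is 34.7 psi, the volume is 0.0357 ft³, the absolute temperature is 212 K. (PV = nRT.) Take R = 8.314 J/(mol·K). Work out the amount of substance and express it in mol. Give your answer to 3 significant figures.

0.137 mol

Rearranging: n = PV/(RT).
P = 34.7 psi = 2.392×10^5 Pa; V = 0.0357 ft³ = 0.001011 m³; T = 212 K; R = 8.314 J/(mol·K).
n = 0.1372 mol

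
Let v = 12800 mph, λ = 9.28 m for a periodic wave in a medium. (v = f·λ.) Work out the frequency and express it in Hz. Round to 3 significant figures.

Rearranging v = f·λ for f: f = v/λ.
v = 12800 mph = 5722 m/s; λ = 9.28 m.
f = 616.6 Hz

617 Hz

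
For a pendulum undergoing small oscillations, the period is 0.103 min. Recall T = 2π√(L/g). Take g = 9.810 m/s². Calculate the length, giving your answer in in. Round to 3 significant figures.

374 in

Rearranging: L = g·(T/2π)².
T = 0.103 min = 6.180 s; g = 9.810 m/s².
L = 9.490 m
9.490 m × (1 in / 0.02540 m) = 373.6 in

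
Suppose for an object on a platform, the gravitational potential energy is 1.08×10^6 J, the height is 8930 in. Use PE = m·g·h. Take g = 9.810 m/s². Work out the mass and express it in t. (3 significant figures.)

0.485 t

Solving PE = m·g·h for m: m = PE/(g·h).
PE = 1.08×10^6 J; h = 8930 in = 226.8 m; g = 9.810 m/s².
m = 485.4 kg
485.4 kg × (1 t / 1000 kg) = 0.4854 t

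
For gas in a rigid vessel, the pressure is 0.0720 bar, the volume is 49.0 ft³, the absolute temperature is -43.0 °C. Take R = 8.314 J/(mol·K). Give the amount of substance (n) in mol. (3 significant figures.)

Rearranging PV = nRT for n: n = PV/(RT).
P = 0.0720 bar = 7200 Pa; V = 49.0 ft³ = 1.388 m³; T = -43.0 °C = 230.1 K; R = 8.314 J/(mol·K).
n = 5.221 mol

5.22 mol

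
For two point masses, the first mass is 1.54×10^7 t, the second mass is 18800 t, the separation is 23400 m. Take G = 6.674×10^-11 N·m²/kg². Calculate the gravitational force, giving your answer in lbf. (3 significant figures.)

From Newton's law of gravitation: F = Gm₁m₂/r².
m₁ = 1.54×10^7 t = 1.540×10^10 kg; m₂ = 18800 t = 1.880×10^7 kg; r = 23400 m; G = 6.674×10^-11 N·m²/kg².
F = 0.03529 N
0.03529 N × (1 lbf / 4.448 N) = 0.007933 lbf

0.00793 lbf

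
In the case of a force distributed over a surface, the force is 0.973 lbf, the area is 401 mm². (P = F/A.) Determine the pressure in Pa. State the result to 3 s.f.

10800 Pa

Directly: P = F/A.
F = 0.973 lbf = 4.328 N; A = 401 mm² = 4.010×10^-4 m².
P = 10793 Pa  (the unit combination reduces to kg/(m·s²) = Pa)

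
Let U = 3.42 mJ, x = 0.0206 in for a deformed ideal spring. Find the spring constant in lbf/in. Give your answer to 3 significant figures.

143 lbf/in

Solving U = ½k·x² for k: k = 2U/x².
U = 3.42 mJ = 0.003420 J; x = 0.0206 in = 5.232×10^-4 m.
k = 24984 N/m
24984 N/m × (1 lbf/in / 175.1 N/m) = 142.7 lbf/in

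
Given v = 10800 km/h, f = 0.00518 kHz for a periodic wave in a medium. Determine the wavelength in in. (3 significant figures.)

22800 in

Rearranging v = f·λ for λ: λ = v/f.
v = 10800 km/h = 3000 m/s; f = 0.00518 kHz = 5.180 Hz.
λ = 579.2 m
579.2 m × (1 in / 0.02540 m) = 22801 in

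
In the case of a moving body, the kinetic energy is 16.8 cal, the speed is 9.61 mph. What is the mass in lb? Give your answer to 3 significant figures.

Solving KE = ½mv² for m: m = 2·KE/v².
KE = 16.8 cal = 70.29 J; v = 9.61 mph = 4.296 m/s.
m = 7.617 kg
7.617 kg × (1 lb / 0.4536 kg) = 16.79 lb

16.8 lb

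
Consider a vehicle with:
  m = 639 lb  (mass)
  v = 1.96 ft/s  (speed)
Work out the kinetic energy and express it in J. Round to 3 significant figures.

KE is given directly by: KE = ½mv².
m = 639 lb = 289.8 kg; v = 1.96 ft/s = 0.5974 m/s.
KE = 51.72 J

51.7 J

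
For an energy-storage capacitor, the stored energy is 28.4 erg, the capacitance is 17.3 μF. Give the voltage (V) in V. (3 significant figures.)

0.573 V

Rearranging E = ½C·V² for V: V = √(2E/C).
E = 28.4 erg = 2.840×10^-6 J; C = 17.3 μF = 1.730×10^-5 F.
V = 0.5730 V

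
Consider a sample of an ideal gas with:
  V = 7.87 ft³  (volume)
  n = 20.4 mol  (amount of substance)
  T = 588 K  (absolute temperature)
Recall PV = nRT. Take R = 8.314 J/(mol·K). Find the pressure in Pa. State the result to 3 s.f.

4.48×10^5 Pa

From the ideal-gas law: P = nRT/V.
V = 7.87 ft³ = 0.2229 m³; n = 20.4 mol; T = 588 K; R = 8.314 J/(mol·K).
P = 4.475×10^5 Pa  (the unit combination reduces to kg/(m·s²) = Pa)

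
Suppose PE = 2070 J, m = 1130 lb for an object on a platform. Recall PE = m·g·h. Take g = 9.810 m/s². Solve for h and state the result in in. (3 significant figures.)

16.2 in

Rearranging: h = PE/(m·g).
PE = 2070 J; m = 1130 lb = 512.6 kg; g = 9.810 m/s².
h = 0.4117 m
0.4117 m × (1 in / 0.02540 m) = 16.21 in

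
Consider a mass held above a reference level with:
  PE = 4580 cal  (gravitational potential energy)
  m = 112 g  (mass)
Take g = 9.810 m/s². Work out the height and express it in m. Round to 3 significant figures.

17400 m

Rearranging: h = PE/(m·g).
PE = 4580 cal = 19163 J; m = 112 g = 0.1120 kg; g = 9.810 m/s².
h = 17441 m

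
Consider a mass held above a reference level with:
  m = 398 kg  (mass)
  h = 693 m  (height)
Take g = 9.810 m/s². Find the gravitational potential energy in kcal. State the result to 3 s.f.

Directly: PE = mgh.
m = 398 kg; h = 693 m; g = 9.810 m/s².
PE = 2.706×10^6 J
2.706×10^6 J × (1 kcal / 4184 J) = 646.7 kcal

647 kcal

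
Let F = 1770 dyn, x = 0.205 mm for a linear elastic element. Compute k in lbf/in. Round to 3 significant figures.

0.493 lbf/in

From Hooke's law: k = F/x.
F = 1770 dyn = 0.01770 N; x = 0.205 mm = 2.050×10^-4 m.
k = 86.34 N/m
86.34 N/m × (1 lbf/in / 175.1 N/m) = 0.4930 lbf/in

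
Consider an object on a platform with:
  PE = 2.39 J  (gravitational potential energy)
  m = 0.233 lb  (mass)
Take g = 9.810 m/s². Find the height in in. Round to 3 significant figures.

Rearranging PE = m·g·h for h: h = PE/(m·g).
PE = 2.39 J; m = 0.233 lb = 0.1057 kg; g = 9.810 m/s².
h = 2.305 m
2.305 m × (1 in / 0.02540 m) = 90.76 in

90.8 in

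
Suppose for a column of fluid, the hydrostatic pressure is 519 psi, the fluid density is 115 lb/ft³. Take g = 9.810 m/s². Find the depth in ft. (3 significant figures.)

650 ft

Rearranging P = ρ·g·h for h: h = P/(ρ·g).
P = 519 psi = 3.578×10^6 Pa; ρ = 115 lb/ft³ = 1842 kg/m³; g = 9.810 m/s².
h = 198.0 m
198.0 m × (1 ft / 0.3048 m) = 649.7 ft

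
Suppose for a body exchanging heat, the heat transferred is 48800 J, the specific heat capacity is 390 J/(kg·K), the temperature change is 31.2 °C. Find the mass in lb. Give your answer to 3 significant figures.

8.84 lb

Rearranging: m = Q/(c·ΔT).
Q = 48800 J; c = 390 J/(kg·K); ΔT = 31.2 °C = 31.20 K.
m = 4.011 kg
4.011 kg × (1 lb / 0.4536 kg) = 8.842 lb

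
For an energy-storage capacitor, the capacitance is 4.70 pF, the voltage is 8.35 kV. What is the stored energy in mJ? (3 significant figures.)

Directly: E = ½CV².
C = 4.70 pF = 4.700×10^-12 F; V = 8.35 kV = 8350 V.
E = 1.638×10^-4 J
1.638×10^-4 J × (1 mJ / 0.001000 J) = 0.1638 mJ

0.164 mJ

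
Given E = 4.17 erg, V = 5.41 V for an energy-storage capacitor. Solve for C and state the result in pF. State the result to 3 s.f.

28500 pF

Rearranging E = ½C·V² for C: C = 2E/V².
E = 4.17 erg = 4.170×10^-7 J; V = 5.41 V.
C = 2.850×10^-8 F
2.850×10^-8 F × (1 pF / 1.000×10^-12 F) = 28495 pF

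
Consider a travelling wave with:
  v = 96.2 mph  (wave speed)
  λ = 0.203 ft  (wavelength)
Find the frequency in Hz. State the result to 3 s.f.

695 Hz

Solving v = f·λ for f: f = v/λ.
v = 96.2 mph = 43.01 m/s; λ = 0.203 ft = 0.06187 m.
f = 695.0 Hz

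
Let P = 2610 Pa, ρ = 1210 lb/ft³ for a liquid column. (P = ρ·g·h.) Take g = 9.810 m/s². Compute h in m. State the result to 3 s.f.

0.0137 m

Rearranging: h = P/(ρ·g).
P = 2610 Pa; ρ = 1210 lb/ft³ = 19382 kg/m³; g = 9.810 m/s².
h = 0.01373 m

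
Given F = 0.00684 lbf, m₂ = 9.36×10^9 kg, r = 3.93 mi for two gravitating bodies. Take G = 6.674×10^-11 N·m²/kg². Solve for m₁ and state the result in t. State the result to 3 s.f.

From Newton's law of gravitation: m₁ = F·r²/(G·m₂).
F = 0.00684 lbf = 0.03043 N; m₂ = 9.36×10^9 kg; r = 3.93 mi = 6325 m; G = 6.674×10^-11 N·m²/kg².
m₁ = 1.948×10^6 kg
1.948×10^6 kg × (1 t / 1000 kg) = 1948 t

1950 t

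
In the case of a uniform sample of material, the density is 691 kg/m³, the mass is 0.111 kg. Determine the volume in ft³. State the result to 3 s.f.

0.00567 ft³

Solving ρ = m/V for V: V = m/ρ.
ρ = 691 kg/m³; m = 0.111 kg.
V = 1.606×10^-4 m³
1.606×10^-4 m³ × (1 ft³ / 0.02832 m³) = 0.005673 ft³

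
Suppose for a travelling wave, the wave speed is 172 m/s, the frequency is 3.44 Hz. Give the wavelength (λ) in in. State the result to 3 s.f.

Rearranging v = f·λ for λ: λ = v/f.
v = 172 m/s; f = 3.44 Hz.
λ = 50.00 m
50.00 m × (1 in / 0.02540 m) = 1969 in

1970 in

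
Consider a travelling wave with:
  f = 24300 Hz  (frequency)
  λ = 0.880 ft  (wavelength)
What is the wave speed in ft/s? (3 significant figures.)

21400 ft/s

Directly: v = fλ.
f = 24300 Hz; λ = 0.880 ft = 0.2682 m.
v = 6518 m/s
6518 m/s × (1 ft/s / 0.3048 m/s) = 21384 ft/s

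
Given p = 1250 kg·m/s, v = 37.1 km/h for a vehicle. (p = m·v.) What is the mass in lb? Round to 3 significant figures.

267 lb

Rearranging p = m·v for m: m = p/v.
p = 1250 kg·m/s; v = 37.1 km/h = 10.31 m/s.
m = 121.3 kg
121.3 kg × (1 lb / 0.4536 kg) = 267.4 lb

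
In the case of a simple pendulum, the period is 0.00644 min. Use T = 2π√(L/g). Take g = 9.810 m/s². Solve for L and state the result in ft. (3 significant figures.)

0.122 ft

Rearranging: L = g·(T/2π)².
T = 0.00644 min = 0.3864 s; g = 9.810 m/s².
L = 0.03710 m
0.03710 m × (1 ft / 0.3048 m) = 0.1217 ft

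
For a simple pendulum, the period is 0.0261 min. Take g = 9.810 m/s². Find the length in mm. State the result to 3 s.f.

609 mm

Solving T = 2π√(L/g) for L: L = g·(T/2π)².
T = 0.0261 min = 1.566 s; g = 9.810 m/s².
L = 0.6094 m
0.6094 m × (1 mm / 0.001000 m) = 609.4 mm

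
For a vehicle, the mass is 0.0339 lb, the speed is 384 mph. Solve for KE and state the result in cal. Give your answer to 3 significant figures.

Directly: KE = ½mv².
m = 0.0339 lb = 0.01538 kg; v = 384 mph = 171.7 m/s.
KE = 226.6 J
226.6 J × (1 cal / 4.184 J) = 54.15 cal

54.2 cal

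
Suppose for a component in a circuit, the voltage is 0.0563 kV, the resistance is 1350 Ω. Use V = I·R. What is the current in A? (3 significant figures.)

0.0417 A

From Ohm's law: I = V/R.
V = 0.0563 kV = 56.30 V; R = 1350 Ω.
I = 0.04170 A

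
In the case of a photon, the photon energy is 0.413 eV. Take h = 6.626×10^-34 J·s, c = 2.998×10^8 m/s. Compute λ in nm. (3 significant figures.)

Rearranging E = h·c/λ for λ: λ = hc/E.
E = 0.413 eV = 6.617×10^-20 J; h = 6.626×10^-34 J·s; c = 2.998×10^8 m/s.
λ = 3.002×10^-6 m
3.002×10^-6 m × (1 nm / 1.000×10^-9 m) = 3002 nm

3000 nm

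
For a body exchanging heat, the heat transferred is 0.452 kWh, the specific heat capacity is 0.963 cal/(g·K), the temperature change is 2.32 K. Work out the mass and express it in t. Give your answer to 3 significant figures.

0.174 t

Rearranging Q = m·c·ΔT for m: m = Q/(c·ΔT).
Q = 0.452 kWh = 1.627×10^6 J; c = 0.963 cal/(g·K) = 4029 J/(kg·K); ΔT = 2.32 K.
m = 174.1 kg
174.1 kg × (1 t / 1000 kg) = 0.1741 t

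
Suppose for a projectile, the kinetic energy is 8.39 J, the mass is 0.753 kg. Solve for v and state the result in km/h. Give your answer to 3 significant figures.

Solving KE = ½mv² for v: v = √(2·KE/m).
KE = 8.39 J; m = 0.753 kg.
v = 4.721 m/s
4.721 m/s × (1 km/h / 0.2778 m/s) = 16.99 km/h

17.0 km/h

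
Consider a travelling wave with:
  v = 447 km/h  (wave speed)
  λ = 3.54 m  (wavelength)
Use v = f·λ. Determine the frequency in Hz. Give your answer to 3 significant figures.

Rearranging: f = v/λ.
v = 447 km/h = 124.2 m/s; λ = 3.54 m.
f = 35.08 Hz

35.1 Hz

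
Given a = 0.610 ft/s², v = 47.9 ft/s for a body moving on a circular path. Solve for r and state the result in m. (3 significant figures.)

Rearranging a = v²/r for r: r = v²/a.
a = 0.610 ft/s² = 0.1859 m/s²; v = 47.9 ft/s = 14.60 m/s.
r = 1146 m

1150 m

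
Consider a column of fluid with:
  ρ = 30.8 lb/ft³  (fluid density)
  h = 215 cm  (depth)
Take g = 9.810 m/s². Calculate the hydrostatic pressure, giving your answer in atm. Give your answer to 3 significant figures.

0.103 atm

Directly: P = ρgh.
ρ = 30.8 lb/ft³ = 493.4 kg/m³; h = 215 cm = 2.150 m; g = 9.810 m/s².
P = 10406 Pa
10406 Pa × (1 atm / 1.013×10^5 Pa) = 0.1027 atm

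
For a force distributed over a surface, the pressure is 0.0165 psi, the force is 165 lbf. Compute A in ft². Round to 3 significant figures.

Rearranging: A = F/P.
P = 0.0165 psi = 113.8 Pa; F = 165 lbf = 734.0 N.
A = 6.452 m²
6.452 m² × (1 ft² / 0.09290 m²) = 69.44 ft²

69.4 ft²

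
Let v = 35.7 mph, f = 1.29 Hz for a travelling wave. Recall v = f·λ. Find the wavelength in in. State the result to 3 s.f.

487 in

Rearranging: λ = v/f.
v = 35.7 mph = 15.96 m/s; f = 1.29 Hz.
λ = 12.37 m
12.37 m × (1 in / 0.02540 m) = 487.1 in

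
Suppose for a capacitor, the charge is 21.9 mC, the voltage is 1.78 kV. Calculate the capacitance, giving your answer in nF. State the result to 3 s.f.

12300 nF

C is given directly by: C = Q/V.
Q = 21.9 mC = 0.02190 C; V = 1.78 kV = 1780 V.
C = 1.230×10^-5 F
1.230×10^-5 F × (1 nF / 1.000×10^-9 F) = 12303 nF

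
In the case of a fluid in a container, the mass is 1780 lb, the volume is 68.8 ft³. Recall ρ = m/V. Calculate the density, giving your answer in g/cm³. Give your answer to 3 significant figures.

ρ is given directly by: ρ = m/V.
m = 1780 lb = 807.4 kg; V = 68.8 ft³ = 1.948 m³.
ρ = 414.4 kg/m³
414.4 kg/m³ × (1 g/cm³ / 1000 kg/m³) = 0.4144 g/cm³

0.414 g/cm³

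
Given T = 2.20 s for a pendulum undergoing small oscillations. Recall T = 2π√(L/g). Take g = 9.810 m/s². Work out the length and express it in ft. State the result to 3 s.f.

3.95 ft

Rearranging: L = g·(T/2π)².
T = 2.20 s; g = 9.810 m/s².
L = 1.203 m
1.203 m × (1 ft / 0.3048 m) = 3.946 ft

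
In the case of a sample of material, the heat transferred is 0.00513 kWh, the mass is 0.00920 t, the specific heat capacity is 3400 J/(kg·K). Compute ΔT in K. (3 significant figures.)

Rearranging: ΔT = Q/(m·c).
Q = 0.00513 kWh = 18468 J; m = 0.00920 t = 9.200 kg; c = 3400 J/(kg·K).
ΔT = 0.5904 K

0.590 K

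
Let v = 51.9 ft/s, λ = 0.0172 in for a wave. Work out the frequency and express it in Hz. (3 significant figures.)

Rearranging v = f·λ for f: f = v/λ.
v = 51.9 ft/s = 15.82 m/s; λ = 0.0172 in = 4.369×10^-4 m.
f = 36209 Hz

36200 Hz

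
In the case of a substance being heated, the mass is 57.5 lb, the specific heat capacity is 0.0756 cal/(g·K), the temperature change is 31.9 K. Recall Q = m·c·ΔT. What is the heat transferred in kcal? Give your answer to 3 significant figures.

Q is given directly by: Q = mcΔT.
m = 57.5 lb = 26.08 kg; c = 0.0756 cal/(g·K) = 316.3 J/(kg·K); ΔT = 31.9 K.
Q = 2.632×10^5 J
2.632×10^5 J × (1 kcal / 4184 J) = 62.90 kcal

62.9 kcal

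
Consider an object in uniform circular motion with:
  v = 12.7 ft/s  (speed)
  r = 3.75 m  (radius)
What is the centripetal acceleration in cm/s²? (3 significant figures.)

400 cm/s²

Directly: a = v²/r.
v = 12.7 ft/s = 3.871 m/s; r = 3.75 m.
a = 3.996 m/s²
3.996 m/s² × (1 cm/s² / 0.01000 m/s²) = 399.6 cm/s²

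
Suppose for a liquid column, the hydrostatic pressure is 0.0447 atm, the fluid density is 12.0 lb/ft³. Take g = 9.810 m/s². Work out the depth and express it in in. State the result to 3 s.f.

94.6 in

Rearranging P = ρ·g·h for h: h = P/(ρ·g).
P = 0.0447 atm = 4529 Pa; ρ = 12.0 lb/ft³ = 192.2 kg/m³; g = 9.810 m/s².
h = 2.402 m
2.402 m × (1 in / 0.02540 m) = 94.56 in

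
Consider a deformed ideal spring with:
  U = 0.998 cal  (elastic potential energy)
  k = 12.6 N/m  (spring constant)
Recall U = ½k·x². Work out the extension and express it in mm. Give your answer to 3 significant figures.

Solving U = ½k·x² for x: x = √(2U/k).
U = 0.998 cal = 4.176 J; k = 12.6 N/m.
x = 0.8141 m
0.8141 m × (1 mm / 0.001000 m) = 814.1 mm

814 mm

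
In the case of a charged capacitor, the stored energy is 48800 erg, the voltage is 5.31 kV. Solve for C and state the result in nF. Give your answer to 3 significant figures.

Solving E = ½C·V² for C: C = 2E/V².
E = 48800 erg = 0.004880 J; V = 5.31 kV = 5310 V.
C = 3.461×10^-10 F
3.461×10^-10 F × (1 nF / 1.000×10^-9 F) = 0.3461 nF

0.346 nF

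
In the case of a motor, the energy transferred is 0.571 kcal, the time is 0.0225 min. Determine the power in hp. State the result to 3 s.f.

P is given directly by: P = W/t.
W = 0.571 kcal = 2389 J; t = 0.0225 min = 1.350 s.
P = 1770 W  (the unit combination reduces to kg·m²/s³ = W)
1770 W × (1 hp / 745.7 W) = 2.373 hp

2.37 hp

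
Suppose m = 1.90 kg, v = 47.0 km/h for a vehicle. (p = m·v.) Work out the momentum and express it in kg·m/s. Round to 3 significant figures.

Directly: p = mv.
m = 1.90 kg; v = 47.0 km/h = 13.06 m/s.
p = 24.81 kg·m/s

24.8 kg·m/s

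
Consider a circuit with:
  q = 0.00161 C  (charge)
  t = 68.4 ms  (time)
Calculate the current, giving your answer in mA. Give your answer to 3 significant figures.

23.5 mA

Rearranging: I = q/t.
q = 0.00161 C; t = 68.4 ms = 0.06840 s.
I = 0.02354 A
0.02354 A × (1 mA / 0.001000 A) = 23.54 mA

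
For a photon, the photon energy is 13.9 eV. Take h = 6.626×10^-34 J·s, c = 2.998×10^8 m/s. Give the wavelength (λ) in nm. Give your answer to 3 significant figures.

Rearranging E = h·c/λ for λ: λ = hc/E.
E = 13.9 eV = 2.227×10^-18 J; h = 6.626×10^-34 J·s; c = 2.998×10^8 m/s.
λ = 8.920×10^-8 m
8.920×10^-8 m × (1 nm / 1.000×10^-9 m) = 89.20 nm

89.2 nm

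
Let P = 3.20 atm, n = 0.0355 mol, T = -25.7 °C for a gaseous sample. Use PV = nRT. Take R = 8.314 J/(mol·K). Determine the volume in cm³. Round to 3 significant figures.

From the ideal-gas law: V = nRT/P.
P = 3.20 atm = 3.242×10^5 Pa; n = 0.0355 mol; T = -25.7 °C = 247.4 K; R = 8.314 J/(mol·K).
V = 2.252×10^-4 m³
2.252×10^-4 m³ × (1 cm³ / 1.000×10^-6 m³) = 225.2 cm³

225 cm³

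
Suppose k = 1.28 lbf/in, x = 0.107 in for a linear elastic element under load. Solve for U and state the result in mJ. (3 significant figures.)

0.828 mJ

Directly: U = ½kx².
k = 1.28 lbf/in = 224.2 N/m; x = 0.107 in = 0.002718 m.
U = 8.279×10^-4 J
8.279×10^-4 J × (1 mJ / 0.001000 J) = 0.8279 mJ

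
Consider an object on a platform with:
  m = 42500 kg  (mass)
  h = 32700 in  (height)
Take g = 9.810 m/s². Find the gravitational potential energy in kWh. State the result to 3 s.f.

96.2 kWh

Directly: PE = mgh.
m = 42500 kg; h = 32700 in = 830.6 m; g = 9.810 m/s².
PE = 3.463×10^8 J  (the unit combination reduces to kg·m²/s² = J)
3.463×10^8 J × (1 kWh / 3.600×10^6 J) = 96.19 kWh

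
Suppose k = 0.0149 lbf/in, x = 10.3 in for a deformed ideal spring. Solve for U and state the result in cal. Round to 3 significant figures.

0.0213 cal

Directly: U = ½kx².
k = 0.0149 lbf/in = 2.609 N/m; x = 10.3 in = 0.2616 m.
U = 0.08930 J
0.08930 J × (1 cal / 4.184 J) = 0.02134 cal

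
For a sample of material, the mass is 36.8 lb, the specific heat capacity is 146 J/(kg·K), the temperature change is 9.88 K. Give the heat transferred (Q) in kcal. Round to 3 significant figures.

5.75 kcal

Q is given directly by: Q = mcΔT.
m = 36.8 lb = 16.69 kg; c = 146 J/(kg·K); ΔT = 9.88 K.
Q = 24078 J
24078 J × (1 kcal / 4184 J) = 5.755 kcal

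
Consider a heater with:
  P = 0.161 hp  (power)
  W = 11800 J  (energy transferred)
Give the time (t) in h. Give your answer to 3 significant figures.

0.0273 h

Rearranging: t = W/P.
P = 0.161 hp = 120.1 W; W = 11800 J.
t = 98.29 s
98.29 s × (1 h / 3600 s) = 0.02730 h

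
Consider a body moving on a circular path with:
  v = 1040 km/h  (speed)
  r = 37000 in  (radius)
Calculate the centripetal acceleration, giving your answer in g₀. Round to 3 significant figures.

9.06 g₀

a is given directly by: a = v²/r.
v = 1040 km/h = 288.9 m/s; r = 37000 in = 939.8 m.
a = 88.80 m/s²
88.80 m/s² × (1 g₀ / 9.807 m/s²) = 9.055 g₀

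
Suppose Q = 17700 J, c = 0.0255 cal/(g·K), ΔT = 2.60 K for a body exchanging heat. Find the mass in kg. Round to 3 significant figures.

Rearranging Q = m·c·ΔT for m: m = Q/(c·ΔT).
Q = 17700 J; c = 0.0255 cal/(g·K) = 106.7 J/(kg·K); ΔT = 2.60 K.
m = 63.81 kg

63.8 kg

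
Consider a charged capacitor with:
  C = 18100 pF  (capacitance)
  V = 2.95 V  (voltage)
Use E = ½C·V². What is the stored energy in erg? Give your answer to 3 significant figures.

E is given directly by: E = ½CV².
C = 18100 pF = 1.810×10^-8 F; V = 2.95 V.
E = 7.876×10^-8 J  (the unit combination reduces to kg·m²/s² = J)
7.876×10^-8 J × (1 erg / 1.000×10^-7 J) = 0.7876 erg

0.788 erg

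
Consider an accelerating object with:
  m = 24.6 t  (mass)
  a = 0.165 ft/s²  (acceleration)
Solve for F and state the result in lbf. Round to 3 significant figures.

278 lbf

From Newton's second law: F = m·a.
m = 24.6 t = 24600 kg; a = 0.165 ft/s² = 0.05029 m/s².
F = 1237 N
1237 N × (1 lbf / 4.448 N) = 278.1 lbf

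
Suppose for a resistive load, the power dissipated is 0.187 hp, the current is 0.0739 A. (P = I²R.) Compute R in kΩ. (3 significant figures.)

25.5 kΩ

Rearranging: R = P/I².
P = 0.187 hp = 139.4 W; I = 0.0739 A.
R = 25534 Ω
25534 Ω × (1 kΩ / 1000 Ω) = 25.53 kΩ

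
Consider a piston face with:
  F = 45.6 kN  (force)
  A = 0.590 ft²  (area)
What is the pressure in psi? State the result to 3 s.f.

P is given directly by: P = F/A.
F = 45.6 kN = 45600 N; A = 0.590 ft² = 0.05481 m².
P = 8.319×10^5 Pa  (the unit combination reduces to kg/(m·s²) = Pa)
8.319×10^5 Pa × (1 psi / 6895 Pa) = 120.7 psi

121 psi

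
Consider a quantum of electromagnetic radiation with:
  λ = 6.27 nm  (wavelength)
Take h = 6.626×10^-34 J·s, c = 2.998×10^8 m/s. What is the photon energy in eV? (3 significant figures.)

198 eV

Directly: E = hc/λ.
λ = 6.27 nm = 6.270×10^-9 m; h = 6.626×10^-34 J·s; c = 2.998×10^8 m/s.
E = 3.168×10^-17 J
3.168×10^-17 J × (1 eV / 1.602×10^-19 J) = 197.7 eV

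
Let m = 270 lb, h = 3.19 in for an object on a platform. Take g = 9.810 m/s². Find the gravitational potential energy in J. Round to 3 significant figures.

PE is given directly by: PE = mgh.
m = 270 lb = 122.5 kg; h = 3.19 in = 0.08103 m; g = 9.810 m/s².
PE = 97.35 J  (the unit combination reduces to kg·m²/s² = J)

97.3 J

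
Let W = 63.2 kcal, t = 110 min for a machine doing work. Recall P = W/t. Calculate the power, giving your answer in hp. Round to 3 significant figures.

Directly: P = W/t.
W = 63.2 kcal = 2.644×10^5 J; t = 110 min = 6600 s.
P = 40.06 W
40.06 W × (1 hp / 745.7 W) = 0.05373 hp

0.0537 hp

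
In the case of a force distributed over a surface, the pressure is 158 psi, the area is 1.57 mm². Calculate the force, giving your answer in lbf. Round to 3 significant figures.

0.384 lbf

Solving P = F/A for F: F = P·A.
P = 158 psi = 1.089×10^6 Pa; A = 1.57 mm² = 1.570×10^-6 m².
F = 1.710 N
1.710 N × (1 lbf / 4.448 N) = 0.3845 lbf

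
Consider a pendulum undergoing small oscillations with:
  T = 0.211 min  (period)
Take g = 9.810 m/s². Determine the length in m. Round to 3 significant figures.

39.8 m

Rearranging T = 2π√(L/g) for L: L = g·(T/2π)².
T = 0.211 min = 12.66 s; g = 9.810 m/s².
L = 39.83 m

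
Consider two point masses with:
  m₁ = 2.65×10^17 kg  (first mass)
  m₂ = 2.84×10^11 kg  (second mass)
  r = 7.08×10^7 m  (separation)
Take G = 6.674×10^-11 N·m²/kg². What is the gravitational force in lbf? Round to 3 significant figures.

From Newton's law of gravitation: F = Gm₁m₂/r².
m₁ = 2.65×10^17 kg; m₂ = 2.84×10^11 kg; r = 7.08×10^7 m; G = 6.674×10^-11 N·m²/kg².
F = 1002 N
1002 N × (1 lbf / 4.448 N) = 225.3 lbf

225 lbf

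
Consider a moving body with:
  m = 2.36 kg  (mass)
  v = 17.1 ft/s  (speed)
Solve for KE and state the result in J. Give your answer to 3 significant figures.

32.1 J

Directly: KE = ½mv².
m = 2.36 kg; v = 17.1 ft/s = 5.212 m/s.
KE = 32.06 J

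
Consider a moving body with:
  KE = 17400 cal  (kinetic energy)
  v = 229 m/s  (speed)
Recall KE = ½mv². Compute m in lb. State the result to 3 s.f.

6.12 lb

Solving KE = ½mv² for m: m = 2·KE/v².
KE = 17400 cal = 72802 J; v = 229 m/s.
m = 2.777 kg
2.777 kg × (1 lb / 0.4536 kg) = 6.121 lb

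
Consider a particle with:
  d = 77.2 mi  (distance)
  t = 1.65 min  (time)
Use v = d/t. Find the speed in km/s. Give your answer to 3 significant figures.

1.25 km/s

Directly: v = d/t.
d = 77.2 mi = 1.242×10^5 m; t = 1.65 min = 99.00 s.
v = 1255 m/s
1255 m/s × (1 km/s / 1000 m/s) = 1.255 km/s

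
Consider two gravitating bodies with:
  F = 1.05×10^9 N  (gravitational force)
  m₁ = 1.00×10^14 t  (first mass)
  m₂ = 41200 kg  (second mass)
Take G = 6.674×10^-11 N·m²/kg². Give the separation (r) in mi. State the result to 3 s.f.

0.0101 mi

From Newton's law of gravitation: r = √(G·m₁m₂/F).
F = 1.05×10^9 N; m₁ = 1.00×10^14 t = 1.000×10^17 kg; m₂ = 41200 kg; G = 6.674×10^-11 N·m²/kg².
r = 16.18 m
16.18 m × (1 mi / 1609 m) = 0.01006 mi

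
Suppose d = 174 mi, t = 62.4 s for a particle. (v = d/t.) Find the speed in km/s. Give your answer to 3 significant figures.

v is given directly by: v = d/t.
d = 174 mi = 2.800×10^5 m; t = 62.4 s.
v = 4488 m/s
4488 m/s × (1 km/s / 1000 m/s) = 4.488 km/s

4.49 km/s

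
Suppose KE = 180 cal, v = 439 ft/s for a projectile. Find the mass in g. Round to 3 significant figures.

84.1 g

Solving KE = ½mv² for m: m = 2·KE/v².
KE = 180 cal = 753.1 J; v = 439 ft/s = 133.8 m/s.
m = 0.08413 kg
0.08413 kg × (1 g / 0.001000 kg) = 84.13 g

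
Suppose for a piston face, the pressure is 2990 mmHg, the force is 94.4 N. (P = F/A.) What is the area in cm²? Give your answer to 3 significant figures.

Solving P = F/A for A: A = F/P.
P = 2990 mmHg = 3.986×10^5 Pa; F = 94.4 N.
A = 2.368×10^-4 m²
2.368×10^-4 m² × (1 cm² / 1.000×10^-4 m²) = 2.368 cm²

2.37 cm²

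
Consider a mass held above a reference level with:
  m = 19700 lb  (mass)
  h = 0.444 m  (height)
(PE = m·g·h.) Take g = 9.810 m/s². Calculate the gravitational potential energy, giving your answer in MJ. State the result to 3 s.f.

PE is given directly by: PE = mgh.
m = 19700 lb = 8936 kg; h = 0.444 m; g = 9.810 m/s².
PE = 38921 J  (the unit combination reduces to kg·m²/s² = J)
38921 J × (1 MJ / 1.000×10^6 J) = 0.03892 MJ

0.0389 MJ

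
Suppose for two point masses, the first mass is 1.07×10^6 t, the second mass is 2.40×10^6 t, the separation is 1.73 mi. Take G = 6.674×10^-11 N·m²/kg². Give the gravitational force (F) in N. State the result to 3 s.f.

22.1 N

Directly: F = Gm₁m₂/r².
m₁ = 1.07×10^6 t = 1.070×10^9 kg; m₂ = 2.40×10^6 t = 2.400×10^9 kg; r = 1.73 mi = 2784 m; G = 6.674×10^-11 N·m²/kg².
F = 22.11 N  (the unit combination reduces to kg·m/s² = N)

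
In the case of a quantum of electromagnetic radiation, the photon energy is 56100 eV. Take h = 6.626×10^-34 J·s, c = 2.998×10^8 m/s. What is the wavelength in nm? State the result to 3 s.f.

Rearranging E = h·c/λ for λ: λ = hc/E.
E = 56100 eV = 8.988×10^-15 J; h = 6.626×10^-34 J·s; c = 2.998×10^8 m/s.
λ = 2.210×10^-11 m
2.210×10^-11 m × (1 nm / 1.000×10^-9 m) = 0.02210 nm

0.0221 nm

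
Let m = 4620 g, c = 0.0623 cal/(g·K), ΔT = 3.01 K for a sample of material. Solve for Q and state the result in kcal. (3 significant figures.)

0.866 kcal

Q is given directly by: Q = mcΔT.
m = 4620 g = 4.620 kg; c = 0.0623 cal/(g·K) = 260.7 J/(kg·K); ΔT = 3.01 K.
Q = 3625 J  (the unit combination reduces to kg·m²/s² = J)
3625 J × (1 kcal / 4184 J) = 0.8664 kcal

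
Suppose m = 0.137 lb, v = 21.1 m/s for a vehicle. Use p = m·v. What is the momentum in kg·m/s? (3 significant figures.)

1.31 kg·m/s

Directly: p = mv.
m = 0.137 lb = 0.06214 kg; v = 21.1 m/s.
p = 1.311 kg·m/s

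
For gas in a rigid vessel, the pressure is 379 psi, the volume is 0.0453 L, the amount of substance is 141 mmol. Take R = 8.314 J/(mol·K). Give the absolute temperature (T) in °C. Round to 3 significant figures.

-172 °C

From the ideal-gas law: T = PV/(nR).
P = 379 psi = 2.613×10^6 Pa; V = 0.0453 L = 4.530×10^-5 m³; n = 141 mmol = 0.1410 mol; R = 8.314 J/(mol·K).
T = 101.0 K
101.0 K − 273.15 = -172.2 °C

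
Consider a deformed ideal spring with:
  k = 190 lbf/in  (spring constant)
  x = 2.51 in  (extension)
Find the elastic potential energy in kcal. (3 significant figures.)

U is given directly by: U = ½kx².
k = 190 lbf/in = 33274 N/m; x = 2.51 in = 0.06375 m.
U = 67.62 J
67.62 J × (1 kcal / 4184 J) = 0.01616 kcal

0.0162 kcal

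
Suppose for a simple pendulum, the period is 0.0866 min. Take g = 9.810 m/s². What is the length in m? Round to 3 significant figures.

6.71 m

Rearranging: L = g·(T/2π)².
T = 0.0866 min = 5.196 s; g = 9.810 m/s².
L = 6.709 m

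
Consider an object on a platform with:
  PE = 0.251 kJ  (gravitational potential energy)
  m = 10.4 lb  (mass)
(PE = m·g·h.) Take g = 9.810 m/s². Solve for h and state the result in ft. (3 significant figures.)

17.8 ft

Rearranging: h = PE/(m·g).
PE = 0.251 kJ = 251.0 J; m = 10.4 lb = 4.717 kg; g = 9.810 m/s².
h = 5.424 m
5.424 m × (1 ft / 0.3048 m) = 17.79 ft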